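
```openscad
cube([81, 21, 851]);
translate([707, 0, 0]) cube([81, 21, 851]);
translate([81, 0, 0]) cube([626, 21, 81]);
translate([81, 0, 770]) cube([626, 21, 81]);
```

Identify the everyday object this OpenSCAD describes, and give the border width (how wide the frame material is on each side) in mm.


A picture frame. The border width is 81 mm.

Four thin pieces enclosing a rectangular opening — a picture frame. The two full-height stiles are 851 mm tall; the top rail sits at z = 770 and is 81 mm tall, so the border above the opening is 851 − 770 = 81 mm, matching the stile x-width.


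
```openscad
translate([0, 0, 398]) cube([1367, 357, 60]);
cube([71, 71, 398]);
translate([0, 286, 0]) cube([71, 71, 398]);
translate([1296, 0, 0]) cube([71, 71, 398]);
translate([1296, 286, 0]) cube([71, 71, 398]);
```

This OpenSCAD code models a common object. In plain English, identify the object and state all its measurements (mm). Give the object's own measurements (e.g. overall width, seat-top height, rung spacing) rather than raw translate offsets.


A long wooden bench with a 1367 mm (x) × 357 mm (y) seat, 60 mm thick, its top surface 458 mm above the floor. Four 71 mm square legs at the seat corners, flush with the edges, run from z = 0 to the seat underside.


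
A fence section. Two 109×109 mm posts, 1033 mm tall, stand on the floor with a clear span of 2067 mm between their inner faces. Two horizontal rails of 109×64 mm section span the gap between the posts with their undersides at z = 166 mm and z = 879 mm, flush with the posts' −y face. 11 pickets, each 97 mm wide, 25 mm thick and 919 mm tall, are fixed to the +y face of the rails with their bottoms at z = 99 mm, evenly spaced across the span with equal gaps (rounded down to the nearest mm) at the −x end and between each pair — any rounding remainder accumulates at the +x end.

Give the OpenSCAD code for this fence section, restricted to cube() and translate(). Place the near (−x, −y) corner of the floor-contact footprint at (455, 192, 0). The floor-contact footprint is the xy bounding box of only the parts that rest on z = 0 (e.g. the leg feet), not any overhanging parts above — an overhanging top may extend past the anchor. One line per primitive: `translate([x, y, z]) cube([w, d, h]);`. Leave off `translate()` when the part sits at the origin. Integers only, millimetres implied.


translate([455, 192, 0]) cube([109, 109, 1033]);
translate([2631, 192, 0]) cube([109, 109, 1033]);
translate([564, 192, 166]) cube([2067, 109, 64]);
translate([564, 192, 879]) cube([2067, 109, 64]);
translate([647, 301, 99]) cube([97, 25, 919]);
translate([827, 301, 99]) cube([97, 25, 919]);
translate([1007, 301, 99]) cube([97, 25, 919]);
translate([1187, 301, 99]) cube([97, 25, 919]);
translate([1367, 301, 99]) cube([97, 25, 919]);
translate([1547, 301, 99]) cube([97, 25, 919]);
translate([1727, 301, 99]) cube([97, 25, 919]);
translate([1907, 301, 99]) cube([97, 25, 919]);
translate([2087, 301, 99]) cube([97, 25, 919]);
translate([2267, 301, 99]) cube([97, 25, 919]);
translate([2447, 301, 99]) cube([97, 25, 919]);


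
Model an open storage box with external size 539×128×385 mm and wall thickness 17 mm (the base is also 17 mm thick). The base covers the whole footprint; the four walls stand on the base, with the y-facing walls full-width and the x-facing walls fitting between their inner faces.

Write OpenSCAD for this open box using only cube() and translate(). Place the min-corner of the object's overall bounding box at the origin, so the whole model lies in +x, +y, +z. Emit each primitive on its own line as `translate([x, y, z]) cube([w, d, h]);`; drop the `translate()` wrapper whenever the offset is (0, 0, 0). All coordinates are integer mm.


cube([539, 128, 17]);
translate([0, 0, 17]) cube([539, 17, 368]);
translate([0, 111, 17]) cube([539, 17, 368]);
translate([0, 17, 17]) cube([17, 94, 368]);
translate([522, 17, 17]) cube([17, 94, 368]);


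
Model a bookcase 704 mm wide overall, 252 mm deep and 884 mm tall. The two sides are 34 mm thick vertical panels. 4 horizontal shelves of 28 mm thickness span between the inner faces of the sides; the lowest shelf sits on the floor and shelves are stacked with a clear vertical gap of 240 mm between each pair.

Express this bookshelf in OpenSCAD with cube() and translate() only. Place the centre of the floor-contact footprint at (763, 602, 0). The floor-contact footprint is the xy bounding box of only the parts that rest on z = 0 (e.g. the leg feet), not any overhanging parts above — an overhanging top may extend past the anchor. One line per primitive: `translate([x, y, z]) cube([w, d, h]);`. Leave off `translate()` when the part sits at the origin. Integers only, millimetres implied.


translate([411, 476, 0]) cube([34, 252, 884]);
translate([1081, 476, 0]) cube([34, 252, 884]);
translate([445, 476, 0]) cube([636, 252, 28]);
translate([445, 476, 268]) cube([636, 252, 28]);
translate([445, 476, 536]) cube([636, 252, 28]);
translate([445, 476, 804]) cube([636, 252, 28]);


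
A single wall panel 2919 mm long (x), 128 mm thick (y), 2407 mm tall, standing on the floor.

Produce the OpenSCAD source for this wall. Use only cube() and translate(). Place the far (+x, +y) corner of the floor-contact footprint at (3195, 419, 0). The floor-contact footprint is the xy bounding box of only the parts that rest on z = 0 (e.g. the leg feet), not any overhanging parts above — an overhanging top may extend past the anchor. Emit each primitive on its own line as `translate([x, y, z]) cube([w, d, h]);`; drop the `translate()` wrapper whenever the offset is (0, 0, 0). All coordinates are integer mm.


translate([276, 291, 0]) cube([2919, 128, 2407]);


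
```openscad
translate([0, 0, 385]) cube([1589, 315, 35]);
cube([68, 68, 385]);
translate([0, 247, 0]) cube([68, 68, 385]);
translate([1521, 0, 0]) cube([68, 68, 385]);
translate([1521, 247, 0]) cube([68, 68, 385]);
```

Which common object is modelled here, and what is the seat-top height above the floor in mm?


A bench. The seat-top height is 420 mm.

A long slab on four corner posts — a bench. The slab sits at z = 385 with thickness 35, so the top is 385 + 35 = 420 mm.


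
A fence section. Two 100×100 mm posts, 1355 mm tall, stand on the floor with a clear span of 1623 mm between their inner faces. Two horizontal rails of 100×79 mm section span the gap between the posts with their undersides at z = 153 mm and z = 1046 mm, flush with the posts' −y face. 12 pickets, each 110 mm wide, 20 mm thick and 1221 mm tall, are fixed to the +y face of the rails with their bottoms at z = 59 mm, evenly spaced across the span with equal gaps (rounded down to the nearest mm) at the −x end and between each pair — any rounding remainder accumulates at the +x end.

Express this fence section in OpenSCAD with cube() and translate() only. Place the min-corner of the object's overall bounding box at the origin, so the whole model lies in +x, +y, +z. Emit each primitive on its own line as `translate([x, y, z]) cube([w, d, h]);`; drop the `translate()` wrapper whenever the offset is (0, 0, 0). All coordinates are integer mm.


cube([100, 100, 1355]);
translate([1723, 0, 0]) cube([100, 100, 1355]);
translate([100, 0, 153]) cube([1623, 100, 79]);
translate([100, 0, 1046]) cube([1623, 100, 79]);
translate([123, 100, 59]) cube([110, 20, 1221]);
translate([256, 100, 59]) cube([110, 20, 1221]);
translate([389, 100, 59]) cube([110, 20, 1221]);
translate([522, 100, 59]) cube([110, 20, 1221]);
translate([655, 100, 59]) cube([110, 20, 1221]);
translate([788, 100, 59]) cube([110, 20, 1221]);
translate([921, 100, 59]) cube([110, 20, 1221]);
translate([1054, 100, 59]) cube([110, 20, 1221]);
translate([1187, 100, 59]) cube([110, 20, 1221]);
translate([1320, 100, 59]) cube([110, 20, 1221]);
translate([1453, 100, 59]) cube([110, 20, 1221]);
translate([1586, 100, 59]) cube([110, 20, 1221]);


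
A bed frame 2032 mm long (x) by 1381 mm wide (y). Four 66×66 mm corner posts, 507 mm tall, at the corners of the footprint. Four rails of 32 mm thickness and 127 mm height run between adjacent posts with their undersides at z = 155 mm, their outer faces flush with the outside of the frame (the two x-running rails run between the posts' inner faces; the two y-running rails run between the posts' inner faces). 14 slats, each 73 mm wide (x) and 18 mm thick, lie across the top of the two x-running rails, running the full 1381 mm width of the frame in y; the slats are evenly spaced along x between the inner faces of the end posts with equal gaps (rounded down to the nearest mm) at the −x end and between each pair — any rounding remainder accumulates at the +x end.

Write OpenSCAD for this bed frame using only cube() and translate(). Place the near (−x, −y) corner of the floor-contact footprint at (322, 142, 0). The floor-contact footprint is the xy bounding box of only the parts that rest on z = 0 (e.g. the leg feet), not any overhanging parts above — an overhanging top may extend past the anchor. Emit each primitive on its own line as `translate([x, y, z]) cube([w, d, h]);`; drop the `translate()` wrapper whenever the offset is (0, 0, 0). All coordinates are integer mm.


translate([322, 142, 0]) cube([66, 66, 507]);
translate([322, 1457, 0]) cube([66, 66, 507]);
translate([2288, 142, 0]) cube([66, 66, 507]);
translate([2288, 1457, 0]) cube([66, 66, 507]);
translate([388, 142, 155]) cube([1900, 32, 127]);
translate([388, 1491, 155]) cube([1900, 32, 127]);
translate([322, 208, 155]) cube([32, 1249, 127]);
translate([2322, 208, 155]) cube([32, 1249, 127]);
translate([446, 142, 282]) cube([73, 1381, 18]);
translate([577, 142, 282]) cube([73, 1381, 18]);
translate([708, 142, 282]) cube([73, 1381, 18]);
translate([839, 142, 282]) cube([73, 1381, 18]);
translate([970, 142, 282]) cube([73, 1381, 18]);
translate([1101, 142, 282]) cube([73, 1381, 18]);
translate([1232, 142, 282]) cube([73, 1381, 18]);
translate([1363, 142, 282]) cube([73, 1381, 18]);
translate([1494, 142, 282]) cube([73, 1381, 18]);
translate([1625, 142, 282]) cube([73, 1381, 18]);
translate([1756, 142, 282]) cube([73, 1381, 18]);
translate([1887, 142, 282]) cube([73, 1381, 18]);
translate([2018, 142, 282]) cube([73, 1381, 18]);
translate([2149, 142, 282]) cube([73, 1381, 18]);


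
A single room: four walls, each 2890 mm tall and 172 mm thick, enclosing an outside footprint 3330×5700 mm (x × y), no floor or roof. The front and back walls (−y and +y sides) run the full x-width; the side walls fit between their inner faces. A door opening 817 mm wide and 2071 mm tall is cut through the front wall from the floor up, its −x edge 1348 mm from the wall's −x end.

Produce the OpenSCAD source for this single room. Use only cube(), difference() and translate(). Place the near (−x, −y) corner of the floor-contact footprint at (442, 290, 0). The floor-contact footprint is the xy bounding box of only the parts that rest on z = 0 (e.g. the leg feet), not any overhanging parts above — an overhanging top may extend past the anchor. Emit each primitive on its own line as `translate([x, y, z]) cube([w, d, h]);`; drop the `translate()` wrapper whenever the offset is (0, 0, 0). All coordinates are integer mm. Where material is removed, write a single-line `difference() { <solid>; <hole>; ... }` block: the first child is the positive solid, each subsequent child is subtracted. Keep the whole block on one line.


difference() { translate([442, 290, 0]) cube([3330, 172, 2890]); translate([1790, 290, 0]) cube([817, 172, 2071]); }
translate([442, 5818, 0]) cube([3330, 172, 2890]);
translate([442, 462, 0]) cube([172, 5356, 2890]);
translate([3600, 462, 0]) cube([172, 5356, 2890]);


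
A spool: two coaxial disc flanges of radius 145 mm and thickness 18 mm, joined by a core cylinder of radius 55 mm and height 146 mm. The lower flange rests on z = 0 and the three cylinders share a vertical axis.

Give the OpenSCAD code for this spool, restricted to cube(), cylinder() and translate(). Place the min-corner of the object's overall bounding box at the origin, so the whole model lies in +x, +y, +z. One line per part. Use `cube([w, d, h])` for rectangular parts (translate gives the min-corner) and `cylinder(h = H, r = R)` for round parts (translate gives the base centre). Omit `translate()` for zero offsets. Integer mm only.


translate([145, 145, 0]) cylinder(h = 18, r = 145);
translate([145, 145, 18]) cylinder(h = 146, r = 55);
translate([145, 145, 164]) cylinder(h = 18, r = 145);


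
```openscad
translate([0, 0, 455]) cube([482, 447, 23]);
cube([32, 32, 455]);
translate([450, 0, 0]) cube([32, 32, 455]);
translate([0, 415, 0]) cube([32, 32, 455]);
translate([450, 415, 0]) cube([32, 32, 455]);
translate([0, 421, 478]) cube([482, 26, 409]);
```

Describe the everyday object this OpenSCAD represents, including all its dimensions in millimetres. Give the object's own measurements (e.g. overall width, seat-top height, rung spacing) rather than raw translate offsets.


A chair. The seat is a 482×447×23 mm slab with its top at z = 478 mm, on four 32×32 mm corner legs (flush with the seat edges, standing on z = 0). A flat backrest 26 mm thick, 409 mm tall, spans the full seat width and rises from the seat top along its +y edge, rear face flush with the rear of the seat.


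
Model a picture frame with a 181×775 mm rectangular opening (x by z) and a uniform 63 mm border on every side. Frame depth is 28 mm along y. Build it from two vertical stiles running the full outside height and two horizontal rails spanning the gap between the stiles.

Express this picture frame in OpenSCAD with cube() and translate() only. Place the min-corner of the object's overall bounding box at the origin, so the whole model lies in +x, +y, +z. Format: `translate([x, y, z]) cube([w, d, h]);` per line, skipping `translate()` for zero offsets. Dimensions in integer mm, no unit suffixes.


cube([63, 28, 901]);
translate([244, 0, 0]) cube([63, 28, 901]);
translate([63, 0, 0]) cube([181, 28, 63]);
translate([63, 0, 838]) cube([181, 28, 63]);


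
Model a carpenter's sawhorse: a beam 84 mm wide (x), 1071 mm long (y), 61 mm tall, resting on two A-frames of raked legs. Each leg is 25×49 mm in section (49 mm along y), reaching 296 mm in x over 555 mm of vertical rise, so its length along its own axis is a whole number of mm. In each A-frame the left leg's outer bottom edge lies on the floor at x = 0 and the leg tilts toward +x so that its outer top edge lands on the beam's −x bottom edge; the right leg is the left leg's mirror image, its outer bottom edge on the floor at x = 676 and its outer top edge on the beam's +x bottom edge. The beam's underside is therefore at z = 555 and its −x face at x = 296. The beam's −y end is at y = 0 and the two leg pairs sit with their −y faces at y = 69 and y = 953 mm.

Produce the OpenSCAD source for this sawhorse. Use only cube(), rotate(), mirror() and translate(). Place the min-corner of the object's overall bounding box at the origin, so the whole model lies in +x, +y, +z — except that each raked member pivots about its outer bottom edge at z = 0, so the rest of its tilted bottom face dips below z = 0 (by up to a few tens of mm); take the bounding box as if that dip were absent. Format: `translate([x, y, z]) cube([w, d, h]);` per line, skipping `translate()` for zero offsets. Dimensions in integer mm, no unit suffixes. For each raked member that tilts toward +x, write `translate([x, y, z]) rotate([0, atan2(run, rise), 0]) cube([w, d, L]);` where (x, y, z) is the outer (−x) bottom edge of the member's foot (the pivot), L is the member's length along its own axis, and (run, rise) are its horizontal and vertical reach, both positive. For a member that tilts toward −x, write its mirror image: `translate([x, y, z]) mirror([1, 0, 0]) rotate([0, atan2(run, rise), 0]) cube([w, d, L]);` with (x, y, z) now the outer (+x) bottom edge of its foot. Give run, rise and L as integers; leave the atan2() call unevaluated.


translate([296, 0, 555]) cube([84, 1071, 61]);
translate([0, 69, 0]) rotate([0, atan2(296, 555), 0]) cube([25, 49, 629]);
translate([676, 69, 0]) mirror([1, 0, 0]) rotate([0, atan2(296, 555), 0]) cube([25, 49, 629]);
translate([0, 953, 0]) rotate([0, atan2(296, 555), 0]) cube([25, 49, 629]);
translate([676, 953, 0]) mirror([1, 0, 0]) rotate([0, atan2(296, 555), 0]) cube([25, 49, 629]);


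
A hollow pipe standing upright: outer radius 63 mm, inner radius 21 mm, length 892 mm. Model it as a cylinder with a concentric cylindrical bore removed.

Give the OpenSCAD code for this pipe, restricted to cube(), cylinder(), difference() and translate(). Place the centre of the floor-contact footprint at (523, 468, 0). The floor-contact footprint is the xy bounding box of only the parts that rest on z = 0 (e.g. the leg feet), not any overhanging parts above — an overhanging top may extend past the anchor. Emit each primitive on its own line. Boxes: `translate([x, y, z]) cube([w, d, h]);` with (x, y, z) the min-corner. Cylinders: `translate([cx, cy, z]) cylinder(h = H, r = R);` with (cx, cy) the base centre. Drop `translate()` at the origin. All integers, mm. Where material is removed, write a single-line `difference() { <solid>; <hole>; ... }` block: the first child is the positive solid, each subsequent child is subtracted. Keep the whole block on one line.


difference() { translate([523, 468, 0]) cylinder(h = 892, r = 63); translate([523, 468, 0]) cylinder(h = 892, r = 21); }


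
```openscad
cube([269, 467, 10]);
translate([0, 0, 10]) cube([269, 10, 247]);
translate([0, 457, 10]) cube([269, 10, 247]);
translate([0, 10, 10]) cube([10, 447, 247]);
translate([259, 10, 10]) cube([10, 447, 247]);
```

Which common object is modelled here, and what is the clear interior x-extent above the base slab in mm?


An open box. The internal width is 249 mm.

A 269×467 base slab with four walls standing on it — an open box. The base is 269 mm wide and the walls are 10 mm thick, so the internal width is 269 − 2 × 10 = 249 mm.


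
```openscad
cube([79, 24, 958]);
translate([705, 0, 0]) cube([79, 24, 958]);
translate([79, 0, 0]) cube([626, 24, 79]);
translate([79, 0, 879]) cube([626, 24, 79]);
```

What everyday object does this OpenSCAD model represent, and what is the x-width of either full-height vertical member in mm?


A picture frame. The border width is 79 mm.

Four thin pieces enclosing a rectangular opening — a picture frame. The two full-height stiles are 958 mm tall; the top rail sits at z = 879 and is 79 mm tall, so the border above the opening is 958 − 879 = 79 mm, matching the stile x-width.


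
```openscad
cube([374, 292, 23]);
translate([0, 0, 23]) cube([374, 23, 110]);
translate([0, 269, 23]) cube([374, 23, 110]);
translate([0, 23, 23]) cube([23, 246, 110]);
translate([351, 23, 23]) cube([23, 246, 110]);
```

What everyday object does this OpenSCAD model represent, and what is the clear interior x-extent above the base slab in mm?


An open box. The internal width is 328 mm.

A 374×292 base slab with four walls standing on it — an open box. The base is 374 mm wide and the walls are 23 mm thick, so the internal width is 374 − 2 × 23 = 328 mm.


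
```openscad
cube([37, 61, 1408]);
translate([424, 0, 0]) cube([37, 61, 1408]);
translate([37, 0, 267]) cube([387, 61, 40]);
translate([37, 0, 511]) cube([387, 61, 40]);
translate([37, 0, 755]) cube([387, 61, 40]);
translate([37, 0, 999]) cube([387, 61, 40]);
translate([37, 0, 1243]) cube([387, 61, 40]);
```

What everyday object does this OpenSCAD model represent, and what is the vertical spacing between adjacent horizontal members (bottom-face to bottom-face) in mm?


A ladder. The rung spacing is 244 mm.

Two tall 37×61 posts with 5 short bars between them — a ladder. Adjacent rungs sit at z = 267 and z = 511, so the spacing is 511 − 267 = 244 mm.


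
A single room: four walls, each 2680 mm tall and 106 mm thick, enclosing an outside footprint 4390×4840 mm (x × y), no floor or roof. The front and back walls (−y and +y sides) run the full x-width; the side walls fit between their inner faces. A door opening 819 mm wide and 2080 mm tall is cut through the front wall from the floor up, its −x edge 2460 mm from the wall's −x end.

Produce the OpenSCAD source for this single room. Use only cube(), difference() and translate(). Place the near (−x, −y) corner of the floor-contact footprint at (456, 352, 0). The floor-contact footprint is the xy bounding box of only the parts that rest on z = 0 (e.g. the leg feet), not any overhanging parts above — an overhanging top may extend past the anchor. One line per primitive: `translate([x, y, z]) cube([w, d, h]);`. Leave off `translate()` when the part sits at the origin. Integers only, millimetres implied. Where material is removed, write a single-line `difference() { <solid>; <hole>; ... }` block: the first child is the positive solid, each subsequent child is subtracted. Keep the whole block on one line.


difference() { translate([456, 352, 0]) cube([4390, 106, 2680]); translate([2916, 352, 0]) cube([819, 106, 2080]); }
translate([456, 5086, 0]) cube([4390, 106, 2680]);
translate([456, 458, 0]) cube([106, 4628, 2680]);
translate([4740, 458, 0]) cube([106, 4628, 2680]);


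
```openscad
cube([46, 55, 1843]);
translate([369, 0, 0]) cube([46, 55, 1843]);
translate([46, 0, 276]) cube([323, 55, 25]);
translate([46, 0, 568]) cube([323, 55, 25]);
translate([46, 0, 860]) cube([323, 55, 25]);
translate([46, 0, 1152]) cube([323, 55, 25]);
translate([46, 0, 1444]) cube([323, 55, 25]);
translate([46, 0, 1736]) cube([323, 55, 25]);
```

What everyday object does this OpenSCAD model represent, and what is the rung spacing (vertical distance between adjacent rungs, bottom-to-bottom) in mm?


A ladder. The rung spacing is 292 mm.

Two tall 46×55 posts with 6 short bars between them — a ladder. Adjacent rungs sit at z = 276 and z = 568, so the spacing is 568 − 276 = 292 mm.


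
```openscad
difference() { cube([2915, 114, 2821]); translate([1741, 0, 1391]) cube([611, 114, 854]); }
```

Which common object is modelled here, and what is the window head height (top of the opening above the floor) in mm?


A wall with a window opening. The window head height is 2245 mm.

A wall with a rectangular opening subtracted — a window. Sill at z = 1391, opening 854 mm tall, so the head is at 1391 + 854 = 2245 mm.


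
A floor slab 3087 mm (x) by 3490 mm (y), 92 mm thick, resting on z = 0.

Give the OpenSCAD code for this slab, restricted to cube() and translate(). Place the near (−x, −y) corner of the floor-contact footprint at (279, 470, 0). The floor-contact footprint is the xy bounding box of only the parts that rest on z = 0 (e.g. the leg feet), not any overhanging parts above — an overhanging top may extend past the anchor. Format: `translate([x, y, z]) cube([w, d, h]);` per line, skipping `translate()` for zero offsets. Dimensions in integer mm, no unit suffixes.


translate([279, 470, 0]) cube([3087, 3490, 92]);


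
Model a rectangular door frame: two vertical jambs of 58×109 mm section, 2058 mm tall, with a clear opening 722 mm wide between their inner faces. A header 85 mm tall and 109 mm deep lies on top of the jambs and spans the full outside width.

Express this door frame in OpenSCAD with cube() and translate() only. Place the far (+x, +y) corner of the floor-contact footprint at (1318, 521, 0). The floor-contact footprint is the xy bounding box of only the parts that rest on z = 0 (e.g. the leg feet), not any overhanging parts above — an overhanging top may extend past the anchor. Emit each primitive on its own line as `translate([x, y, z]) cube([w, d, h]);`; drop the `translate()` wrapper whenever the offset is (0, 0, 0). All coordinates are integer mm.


translate([480, 412, 0]) cube([58, 109, 2058]);
translate([1260, 412, 0]) cube([58, 109, 2058]);
translate([480, 412, 2058]) cube([838, 109, 85]);


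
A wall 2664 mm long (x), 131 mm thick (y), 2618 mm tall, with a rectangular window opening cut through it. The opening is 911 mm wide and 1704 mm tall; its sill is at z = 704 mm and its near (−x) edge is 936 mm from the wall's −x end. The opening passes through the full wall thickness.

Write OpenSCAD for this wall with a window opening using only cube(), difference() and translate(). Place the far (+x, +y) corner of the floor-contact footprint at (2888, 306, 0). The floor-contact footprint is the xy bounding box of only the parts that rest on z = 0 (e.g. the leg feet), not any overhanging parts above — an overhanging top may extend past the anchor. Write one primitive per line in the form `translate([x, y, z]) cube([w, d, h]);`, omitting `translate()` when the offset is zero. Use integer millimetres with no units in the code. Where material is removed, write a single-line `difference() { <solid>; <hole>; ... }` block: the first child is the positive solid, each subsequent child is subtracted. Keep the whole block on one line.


difference() { translate([224, 175, 0]) cube([2664, 131, 2618]); translate([1160, 175, 704]) cube([911, 131, 1704]); }


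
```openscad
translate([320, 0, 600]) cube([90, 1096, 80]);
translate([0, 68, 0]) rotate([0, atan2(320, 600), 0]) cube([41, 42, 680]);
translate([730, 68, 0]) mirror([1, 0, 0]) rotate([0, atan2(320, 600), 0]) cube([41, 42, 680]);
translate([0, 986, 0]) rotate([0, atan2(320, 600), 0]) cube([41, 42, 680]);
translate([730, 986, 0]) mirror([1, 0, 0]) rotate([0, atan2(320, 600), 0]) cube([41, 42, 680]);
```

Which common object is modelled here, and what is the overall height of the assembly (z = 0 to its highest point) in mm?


A sawhorse. The overall height is 680 mm.

A beam across two mirrored pairs of raked legs — a sawhorse. The beam's underside is at z = 600 (matching the legs' vertical rise in atan2(320, 600)) and the beam is 80 mm tall, so its top is at 600 + 80 = 680 mm. The raked legs top out at the beam's underside, so that is the highest point.


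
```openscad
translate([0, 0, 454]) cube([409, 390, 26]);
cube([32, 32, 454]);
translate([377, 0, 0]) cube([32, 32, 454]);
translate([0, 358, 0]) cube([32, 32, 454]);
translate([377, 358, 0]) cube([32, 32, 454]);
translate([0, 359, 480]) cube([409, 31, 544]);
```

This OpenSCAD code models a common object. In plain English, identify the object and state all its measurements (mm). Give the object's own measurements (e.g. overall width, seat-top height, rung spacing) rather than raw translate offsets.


A chair. The seat is a 409×390×26 mm slab with its top at z = 480 mm, on four 32×32 mm corner legs (flush with the seat edges, standing on z = 0). A flat backrest 31 mm thick, 544 mm tall, spans the full seat width and rises from the seat top along its +y edge, rear face flush with the rear of the seat.


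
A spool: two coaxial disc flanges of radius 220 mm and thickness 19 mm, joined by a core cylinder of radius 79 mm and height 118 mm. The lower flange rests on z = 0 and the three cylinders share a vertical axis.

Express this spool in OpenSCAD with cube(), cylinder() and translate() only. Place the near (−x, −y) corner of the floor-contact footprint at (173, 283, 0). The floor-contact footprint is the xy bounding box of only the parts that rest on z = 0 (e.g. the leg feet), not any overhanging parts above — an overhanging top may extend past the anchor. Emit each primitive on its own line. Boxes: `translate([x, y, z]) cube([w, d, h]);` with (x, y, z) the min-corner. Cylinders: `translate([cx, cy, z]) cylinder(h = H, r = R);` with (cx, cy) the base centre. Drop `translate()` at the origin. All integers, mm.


translate([393, 503, 0]) cylinder(h = 19, r = 220);
translate([393, 503, 19]) cylinder(h = 118, r = 79);
translate([393, 503, 137]) cylinder(h = 19, r = 220);


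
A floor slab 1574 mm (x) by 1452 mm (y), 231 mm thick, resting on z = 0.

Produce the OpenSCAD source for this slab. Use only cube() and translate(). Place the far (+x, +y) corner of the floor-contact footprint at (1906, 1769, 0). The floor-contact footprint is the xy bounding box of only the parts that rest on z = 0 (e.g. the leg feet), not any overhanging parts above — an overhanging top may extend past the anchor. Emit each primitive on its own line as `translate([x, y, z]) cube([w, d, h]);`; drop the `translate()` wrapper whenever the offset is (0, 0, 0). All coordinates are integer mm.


translate([332, 317, 0]) cube([1574, 1452, 231]);


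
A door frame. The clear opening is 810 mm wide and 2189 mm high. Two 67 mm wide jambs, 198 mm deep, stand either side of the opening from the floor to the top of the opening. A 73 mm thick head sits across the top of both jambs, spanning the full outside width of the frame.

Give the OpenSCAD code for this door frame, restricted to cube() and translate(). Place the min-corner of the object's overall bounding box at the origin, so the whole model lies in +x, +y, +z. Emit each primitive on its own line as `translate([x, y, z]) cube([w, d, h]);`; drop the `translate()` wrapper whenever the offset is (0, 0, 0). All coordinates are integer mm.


cube([67, 198, 2189]);
translate([877, 0, 0]) cube([67, 198, 2189]);
translate([0, 0, 2189]) cube([944, 198, 73]);


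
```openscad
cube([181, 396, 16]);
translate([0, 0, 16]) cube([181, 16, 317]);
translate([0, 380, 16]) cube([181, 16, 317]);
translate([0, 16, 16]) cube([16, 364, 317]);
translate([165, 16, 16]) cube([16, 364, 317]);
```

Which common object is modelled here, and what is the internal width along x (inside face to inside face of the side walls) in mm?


An open box. The internal width is 149 mm.

A 181×396 base slab with four walls standing on it — an open box. The base is 181 mm wide and the walls are 16 mm thick, so the internal width is 181 − 2 × 16 = 149 mm.


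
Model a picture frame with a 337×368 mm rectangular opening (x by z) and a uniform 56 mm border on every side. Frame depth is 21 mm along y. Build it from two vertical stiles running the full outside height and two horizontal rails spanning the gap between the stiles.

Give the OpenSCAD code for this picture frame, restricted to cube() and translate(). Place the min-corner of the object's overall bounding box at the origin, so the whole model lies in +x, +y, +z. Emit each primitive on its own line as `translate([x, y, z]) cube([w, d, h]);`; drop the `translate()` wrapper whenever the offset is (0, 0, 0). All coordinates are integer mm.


cube([56, 21, 480]);
translate([393, 0, 0]) cube([56, 21, 480]);
translate([56, 0, 0]) cube([337, 21, 56]);
translate([56, 0, 424]) cube([337, 21, 56]);


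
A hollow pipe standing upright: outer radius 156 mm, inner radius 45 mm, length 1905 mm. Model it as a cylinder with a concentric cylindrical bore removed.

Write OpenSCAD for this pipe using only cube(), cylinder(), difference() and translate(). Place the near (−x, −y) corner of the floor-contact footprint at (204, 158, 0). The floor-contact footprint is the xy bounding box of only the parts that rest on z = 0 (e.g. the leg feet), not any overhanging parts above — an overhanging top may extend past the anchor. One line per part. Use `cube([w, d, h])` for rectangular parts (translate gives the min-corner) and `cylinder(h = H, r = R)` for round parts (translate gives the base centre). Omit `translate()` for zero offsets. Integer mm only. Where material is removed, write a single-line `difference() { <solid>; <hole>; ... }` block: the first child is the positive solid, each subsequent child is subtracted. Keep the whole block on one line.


difference() { translate([360, 314, 0]) cylinder(h = 1905, r = 156); translate([360, 314, 0]) cylinder(h = 1905, r = 45); }


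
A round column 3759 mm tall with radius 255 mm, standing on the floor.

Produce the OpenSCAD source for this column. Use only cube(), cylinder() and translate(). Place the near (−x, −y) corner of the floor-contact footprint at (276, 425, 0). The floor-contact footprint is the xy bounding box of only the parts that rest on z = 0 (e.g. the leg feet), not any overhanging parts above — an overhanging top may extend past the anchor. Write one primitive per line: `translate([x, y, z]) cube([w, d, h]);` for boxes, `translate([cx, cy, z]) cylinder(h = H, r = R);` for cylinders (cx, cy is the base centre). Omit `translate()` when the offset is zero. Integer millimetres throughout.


translate([531, 680, 0]) cylinder(h = 3759, r = 255);


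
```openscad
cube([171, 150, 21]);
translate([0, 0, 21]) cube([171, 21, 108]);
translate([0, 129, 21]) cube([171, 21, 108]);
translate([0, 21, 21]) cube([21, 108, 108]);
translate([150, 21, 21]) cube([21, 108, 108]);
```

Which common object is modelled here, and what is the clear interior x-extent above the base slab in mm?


An open box. The internal width is 129 mm.

A 171×150 base slab with four walls standing on it — an open box. The base is 171 mm wide and the walls are 21 mm thick, so the internal width is 171 − 2 × 21 = 129 mm.


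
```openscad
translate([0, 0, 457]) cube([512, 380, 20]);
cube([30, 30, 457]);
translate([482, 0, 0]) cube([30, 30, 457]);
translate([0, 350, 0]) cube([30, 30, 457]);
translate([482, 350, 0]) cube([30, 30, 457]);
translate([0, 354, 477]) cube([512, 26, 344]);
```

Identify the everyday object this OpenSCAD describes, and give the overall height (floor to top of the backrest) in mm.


A chair. The overall height is 821 mm.

A slab on four corner posts with a tall panel at the back — a chair. The seat slab sits at z = 457 with thickness 20, and the 344 mm backrest starts at the seat top, so the overall height is 457 + 20 + 344 = 821 mm.


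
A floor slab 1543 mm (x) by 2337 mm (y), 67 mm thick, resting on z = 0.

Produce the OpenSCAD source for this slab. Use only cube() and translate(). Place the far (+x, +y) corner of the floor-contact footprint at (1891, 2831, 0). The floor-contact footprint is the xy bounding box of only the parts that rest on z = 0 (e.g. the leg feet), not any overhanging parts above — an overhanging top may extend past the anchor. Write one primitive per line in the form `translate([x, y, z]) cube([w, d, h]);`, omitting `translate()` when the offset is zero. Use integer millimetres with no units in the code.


translate([348, 494, 0]) cube([1543, 2337, 67]);


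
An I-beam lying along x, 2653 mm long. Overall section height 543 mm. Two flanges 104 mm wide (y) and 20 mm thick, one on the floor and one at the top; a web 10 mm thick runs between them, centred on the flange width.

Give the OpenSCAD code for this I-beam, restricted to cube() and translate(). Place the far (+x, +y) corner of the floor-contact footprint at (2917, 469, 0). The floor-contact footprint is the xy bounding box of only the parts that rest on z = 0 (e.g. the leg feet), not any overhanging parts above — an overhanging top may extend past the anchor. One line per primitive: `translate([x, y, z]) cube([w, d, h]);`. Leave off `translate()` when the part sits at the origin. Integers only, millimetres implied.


translate([264, 365, 0]) cube([2653, 104, 20]);
translate([264, 412, 20]) cube([2653, 10, 503]);
translate([264, 365, 523]) cube([2653, 104, 20]);


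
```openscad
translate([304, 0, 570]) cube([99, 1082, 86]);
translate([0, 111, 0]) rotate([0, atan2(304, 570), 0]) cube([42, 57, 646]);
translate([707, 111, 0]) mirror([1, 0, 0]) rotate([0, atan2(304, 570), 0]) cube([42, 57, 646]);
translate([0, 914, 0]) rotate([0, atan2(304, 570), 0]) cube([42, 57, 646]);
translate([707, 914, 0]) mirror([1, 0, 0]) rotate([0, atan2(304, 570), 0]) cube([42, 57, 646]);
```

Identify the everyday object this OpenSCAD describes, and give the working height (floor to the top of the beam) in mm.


A sawhorse. The overall height is 656 mm.

A beam across two mirrored pairs of raked legs — a sawhorse. The beam's underside is at z = 570 (matching the legs' vertical rise in atan2(304, 570)) and the beam is 86 mm tall, so its top is at 570 + 86 = 656 mm. The raked legs top out at the beam's underside, so that is the highest point.


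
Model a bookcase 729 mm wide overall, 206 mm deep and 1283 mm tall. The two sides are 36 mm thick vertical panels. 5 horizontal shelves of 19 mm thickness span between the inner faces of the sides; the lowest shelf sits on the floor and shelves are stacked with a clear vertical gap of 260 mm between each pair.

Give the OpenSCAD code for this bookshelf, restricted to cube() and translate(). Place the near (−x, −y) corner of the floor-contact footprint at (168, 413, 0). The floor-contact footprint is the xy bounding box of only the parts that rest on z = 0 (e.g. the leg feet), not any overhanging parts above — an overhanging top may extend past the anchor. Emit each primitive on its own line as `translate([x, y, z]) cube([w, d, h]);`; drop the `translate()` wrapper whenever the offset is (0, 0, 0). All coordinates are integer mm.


translate([168, 413, 0]) cube([36, 206, 1283]);
translate([861, 413, 0]) cube([36, 206, 1283]);
translate([204, 413, 0]) cube([657, 206, 19]);
translate([204, 413, 279]) cube([657, 206, 19]);
translate([204, 413, 558]) cube([657, 206, 19]);
translate([204, 413, 837]) cube([657, 206, 19]);
translate([204, 413, 1116]) cube([657, 206, 19]);


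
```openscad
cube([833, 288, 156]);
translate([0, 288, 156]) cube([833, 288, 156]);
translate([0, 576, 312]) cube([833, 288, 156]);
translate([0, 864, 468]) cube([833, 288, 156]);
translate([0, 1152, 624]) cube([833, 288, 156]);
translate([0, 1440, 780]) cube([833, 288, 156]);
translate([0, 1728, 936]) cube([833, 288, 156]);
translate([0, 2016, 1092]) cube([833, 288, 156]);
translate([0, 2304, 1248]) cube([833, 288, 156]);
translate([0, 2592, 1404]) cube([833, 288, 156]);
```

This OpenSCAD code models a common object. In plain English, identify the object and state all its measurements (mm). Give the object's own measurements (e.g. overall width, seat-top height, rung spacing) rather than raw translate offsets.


A straight staircase of 10 solid steps. Each step is 833 mm wide (x), 288 mm deep (y, the going) and 156 mm tall (the rise). The first step rests on the floor; each subsequent step sits one going further in +y and one rise higher in +z, directly behind and above the previous step with no overlap.


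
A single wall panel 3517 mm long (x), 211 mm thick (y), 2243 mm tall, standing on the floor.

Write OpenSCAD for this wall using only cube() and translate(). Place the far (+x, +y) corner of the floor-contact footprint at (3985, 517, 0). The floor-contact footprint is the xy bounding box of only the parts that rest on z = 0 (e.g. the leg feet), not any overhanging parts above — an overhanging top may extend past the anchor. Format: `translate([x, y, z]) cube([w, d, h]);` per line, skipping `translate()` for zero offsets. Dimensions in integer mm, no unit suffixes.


translate([468, 306, 0]) cube([3517, 211, 2243]);


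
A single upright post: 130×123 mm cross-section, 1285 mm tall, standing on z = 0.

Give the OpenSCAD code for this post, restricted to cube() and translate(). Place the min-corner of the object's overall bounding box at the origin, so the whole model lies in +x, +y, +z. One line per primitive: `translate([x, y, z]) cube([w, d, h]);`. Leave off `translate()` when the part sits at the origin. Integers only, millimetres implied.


cube([130, 123, 1285]);


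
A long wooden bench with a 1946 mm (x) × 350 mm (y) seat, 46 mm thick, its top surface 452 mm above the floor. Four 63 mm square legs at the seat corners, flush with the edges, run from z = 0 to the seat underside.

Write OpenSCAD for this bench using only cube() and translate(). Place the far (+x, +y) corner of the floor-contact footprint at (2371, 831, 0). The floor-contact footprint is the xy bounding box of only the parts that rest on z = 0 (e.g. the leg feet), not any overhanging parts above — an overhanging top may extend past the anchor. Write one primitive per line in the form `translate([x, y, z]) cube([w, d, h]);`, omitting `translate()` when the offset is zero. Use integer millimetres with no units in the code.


// leg_h = 452 − 46 = 406
translate([425, 481, 406]) cube([1946, 350, 46]);
translate([425, 481, 0]) cube([63, 63, 406]);
translate([425, 768, 0]) cube([63, 63, 406]);
translate([2308, 481, 0]) cube([63, 63, 406]);
translate([2308, 768, 0]) cube([63, 63, 406]);
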